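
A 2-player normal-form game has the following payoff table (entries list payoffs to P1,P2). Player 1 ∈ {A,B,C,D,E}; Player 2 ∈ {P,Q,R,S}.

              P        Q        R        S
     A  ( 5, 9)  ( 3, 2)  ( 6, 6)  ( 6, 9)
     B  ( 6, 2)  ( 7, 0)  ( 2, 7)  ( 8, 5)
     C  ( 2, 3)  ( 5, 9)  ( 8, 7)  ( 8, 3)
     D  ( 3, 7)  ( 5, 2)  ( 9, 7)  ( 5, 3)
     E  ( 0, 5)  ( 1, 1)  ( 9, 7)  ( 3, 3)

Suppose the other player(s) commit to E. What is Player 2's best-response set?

u_2(P vs E) = 5
u_2(Q vs E) = 1
u_2(R vs E) = 7
u_2(S vs E) = 3
max payoff 7 at {R}

P2 best: {R}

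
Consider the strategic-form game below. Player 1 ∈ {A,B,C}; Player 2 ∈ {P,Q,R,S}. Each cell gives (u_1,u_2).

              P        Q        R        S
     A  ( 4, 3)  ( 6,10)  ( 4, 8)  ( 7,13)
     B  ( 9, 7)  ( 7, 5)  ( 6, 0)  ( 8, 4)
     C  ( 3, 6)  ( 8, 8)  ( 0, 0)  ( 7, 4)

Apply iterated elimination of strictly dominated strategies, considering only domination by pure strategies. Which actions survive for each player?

P1 drop A (B beats it: P:9>4 Q:7>6 R:6>4 S:8>7)
P2 drop R (P beats it: B:7>0 C:6>0)
P2 drop S (P beats it: B:7>4 C:6>4)
P1→{B,C} P2→{P,Q}

Survivors P1:{B,C} P2:{P,Q}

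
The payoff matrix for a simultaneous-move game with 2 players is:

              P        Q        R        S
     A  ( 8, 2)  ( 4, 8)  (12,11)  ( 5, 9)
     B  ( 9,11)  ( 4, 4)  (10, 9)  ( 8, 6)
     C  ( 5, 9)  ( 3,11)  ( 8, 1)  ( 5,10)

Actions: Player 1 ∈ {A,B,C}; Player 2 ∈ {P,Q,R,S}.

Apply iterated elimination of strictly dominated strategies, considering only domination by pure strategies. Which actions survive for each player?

P1 drop C (B beats it: P:9>5 Q:4>3 R:10>8 S:8>5)
P2 drop Q (R beats it: A:11>8 B:9>4)
P2 drop S (R beats it: A:11>9 B:9>6)
P1→{A,B} P2→{P,R}

IESDS → P1:{A,B} P2:{P,R}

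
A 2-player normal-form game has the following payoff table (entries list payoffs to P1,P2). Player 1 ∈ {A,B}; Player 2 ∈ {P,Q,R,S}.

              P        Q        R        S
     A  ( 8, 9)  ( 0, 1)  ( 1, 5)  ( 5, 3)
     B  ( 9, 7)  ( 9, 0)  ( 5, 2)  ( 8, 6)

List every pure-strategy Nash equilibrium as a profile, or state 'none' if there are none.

(A,P): not NE [P1→B gives 9>8]
(A,Q): not NE [P1→B gives 9>0; P2→P gives 9>1]
(A,R): not NE [P1→B gives 5>1; P2→P gives 9>5]
(A,S): not NE [P1→B gives 8>5; P2→P gives 9>3]
(B,P): NE
(B,Q): not NE [P2→P gives 7>0]
(B,R): not NE [P2→P gives 7>2]
(B,S): not NE [P2→P gives 7>6]

Nash profiles: (B,P)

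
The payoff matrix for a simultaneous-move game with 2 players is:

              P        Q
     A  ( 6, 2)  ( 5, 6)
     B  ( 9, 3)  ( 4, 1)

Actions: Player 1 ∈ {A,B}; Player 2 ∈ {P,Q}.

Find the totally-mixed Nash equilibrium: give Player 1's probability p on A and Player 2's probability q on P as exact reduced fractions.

p=1/3, q=1/4

P1 indiff ⇒ q·6+(1-q)·5 = q·9+(1-q)·4 ⇒ q(-3) = (1-q)(-1) ⇒ q = 1/4
P2 indiff ⇒ p·2+(1-p)·3 = p·6+(1-p)·1 ⇒ p(-4) = (1-p)(-2) ⇒ p = 1/3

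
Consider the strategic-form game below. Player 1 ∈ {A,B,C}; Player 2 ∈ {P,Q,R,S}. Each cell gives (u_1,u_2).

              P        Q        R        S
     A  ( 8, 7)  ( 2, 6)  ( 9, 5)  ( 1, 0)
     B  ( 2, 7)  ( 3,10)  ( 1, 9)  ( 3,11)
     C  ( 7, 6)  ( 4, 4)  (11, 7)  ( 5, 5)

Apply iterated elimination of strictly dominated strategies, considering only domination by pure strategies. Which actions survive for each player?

P1 drop B (C beats it: P:7>2 Q:4>3 R:11>1 S:5>3)
P2 drop Q (P beats it: A:7>6 C:6>4)
P2 drop S (P beats it: A:7>0 C:6>5)
P1→{A,C} P2→{P,R}

IESDS → P1:{A,C} P2:{P,R}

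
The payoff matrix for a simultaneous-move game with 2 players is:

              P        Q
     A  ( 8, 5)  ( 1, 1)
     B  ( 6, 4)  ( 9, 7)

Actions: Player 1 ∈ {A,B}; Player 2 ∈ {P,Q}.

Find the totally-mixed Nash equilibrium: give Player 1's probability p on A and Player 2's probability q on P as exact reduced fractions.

P1 indiff ⇒ q·8+(1-q)·1 = q·6+(1-q)·9 ⇒ q(2) = (1-q)(8) ⇒ q = 4/5
P2 indiff ⇒ p·5+(1-p)·4 = p·1+(1-p)·7 ⇒ p(4) = (1-p)(3) ⇒ p = 3/7

p=3/7, q=4/5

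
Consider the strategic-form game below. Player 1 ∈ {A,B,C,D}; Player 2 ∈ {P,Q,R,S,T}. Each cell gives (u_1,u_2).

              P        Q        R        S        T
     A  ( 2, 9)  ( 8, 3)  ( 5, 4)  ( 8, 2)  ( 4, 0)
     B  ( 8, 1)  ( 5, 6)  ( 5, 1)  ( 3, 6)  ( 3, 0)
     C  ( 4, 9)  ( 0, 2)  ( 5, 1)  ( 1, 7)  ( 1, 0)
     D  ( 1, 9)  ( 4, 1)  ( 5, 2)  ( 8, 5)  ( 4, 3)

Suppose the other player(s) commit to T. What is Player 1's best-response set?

argmax u_1 = {A,D}

u_1(A vs T) = 4
u_1(B vs T) = 3
u_1(C vs T) = 1
u_1(D vs T) = 4
max payoff 4 at {A,D}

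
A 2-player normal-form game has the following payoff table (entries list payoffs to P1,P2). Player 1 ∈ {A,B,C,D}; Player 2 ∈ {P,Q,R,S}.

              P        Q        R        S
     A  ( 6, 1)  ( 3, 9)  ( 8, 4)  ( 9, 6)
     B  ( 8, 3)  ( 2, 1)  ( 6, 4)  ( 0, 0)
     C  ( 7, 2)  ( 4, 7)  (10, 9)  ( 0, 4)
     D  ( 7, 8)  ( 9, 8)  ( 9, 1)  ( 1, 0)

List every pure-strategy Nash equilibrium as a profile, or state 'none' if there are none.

(A,P): not NE [P1→B gives 8>6; P2→Q gives 9>1]
(A,Q): not NE [P1→D gives 9>3]
(A,R): not NE [P1→C gives 10>8; P2→Q gives 9>4]
(A,S): not NE [P2→Q gives 9>6]
(B,P): not NE [P2→R gives 4>3]
(B,Q): not NE [P1→D gives 9>2; P2→R gives 4>1]
(B,R): not NE [P1→C gives 10>6]
(B,S): not NE [P1→A gives 9>0; P2→R gives 4>0]
(C,P): not NE [P1→B gives 8>7; P2→R gives 9>2]
(C,Q): not NE [P1→D gives 9>4; P2→R gives 9>7]
(C,R): NE
(C,S): not NE [P1→A gives 9>0; P2→R gives 9>4]
(D,P): not NE [P1→B gives 8>7]
(D,Q): NE
(D,R): not NE [P1→C gives 10>9; P2→Q gives 8>1]
(D,S): not NE [P1→A gives 9>1; P2→Q gives 8>0]

PSNE = {(C,R), (D,Q)}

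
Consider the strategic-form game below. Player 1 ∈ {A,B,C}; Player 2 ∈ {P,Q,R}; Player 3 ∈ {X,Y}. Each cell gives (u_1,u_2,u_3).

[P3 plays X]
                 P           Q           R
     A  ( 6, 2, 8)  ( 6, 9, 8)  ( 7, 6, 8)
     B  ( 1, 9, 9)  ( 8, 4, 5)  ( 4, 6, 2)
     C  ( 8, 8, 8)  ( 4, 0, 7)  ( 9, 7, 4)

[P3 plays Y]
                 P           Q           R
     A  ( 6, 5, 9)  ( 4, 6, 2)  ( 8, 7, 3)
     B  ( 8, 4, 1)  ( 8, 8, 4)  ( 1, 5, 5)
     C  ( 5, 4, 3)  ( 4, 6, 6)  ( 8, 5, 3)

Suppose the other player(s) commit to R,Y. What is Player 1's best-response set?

P1 best: {A,C}

u_1(A vs R,Y) = 8
u_1(B vs R,Y) = 1
u_1(C vs R,Y) = 8
max payoff 8 at {A,C}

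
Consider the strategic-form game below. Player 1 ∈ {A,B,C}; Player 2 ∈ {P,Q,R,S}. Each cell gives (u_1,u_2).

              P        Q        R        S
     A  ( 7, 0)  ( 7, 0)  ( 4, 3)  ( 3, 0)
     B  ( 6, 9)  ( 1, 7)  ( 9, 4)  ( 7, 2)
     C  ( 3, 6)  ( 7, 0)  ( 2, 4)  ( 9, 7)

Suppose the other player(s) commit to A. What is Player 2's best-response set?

u_2(P vs A) = 0
u_2(Q vs A) = 0
u_2(R vs A) = 3
u_2(S vs A) = 0
max payoff 3 at {R}

argmax u_2 = {R}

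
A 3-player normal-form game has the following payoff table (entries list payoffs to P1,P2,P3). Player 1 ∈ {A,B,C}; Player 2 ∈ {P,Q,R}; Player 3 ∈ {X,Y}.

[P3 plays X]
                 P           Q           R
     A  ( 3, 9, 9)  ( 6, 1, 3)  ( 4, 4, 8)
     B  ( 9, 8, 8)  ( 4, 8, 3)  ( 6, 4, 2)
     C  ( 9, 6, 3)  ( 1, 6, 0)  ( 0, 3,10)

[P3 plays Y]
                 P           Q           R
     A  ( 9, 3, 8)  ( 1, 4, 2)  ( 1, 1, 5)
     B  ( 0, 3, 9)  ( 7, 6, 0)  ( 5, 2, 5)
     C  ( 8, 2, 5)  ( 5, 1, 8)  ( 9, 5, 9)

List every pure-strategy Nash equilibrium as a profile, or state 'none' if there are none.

PSNE: ∅

(A,P,X): not NE [P1→C gives 9>3]
(A,P,Y): not NE [P2→Q gives 4>3; P3→X gives 9>8]
(A,Q,X): not NE [P2→P gives 9>1]
(A,Q,Y): not NE [P1→B gives 7>1; P3→X gives 3>2]
(A,R,X): not NE [P1→B gives 6>4; P2→P gives 9>4]
(A,R,Y): not NE [P1→C gives 9>1; P2→Q gives 4>1; P3→X gives 8>5]
(B,P,X): not NE [P3→Y gives 9>8]
(B,P,Y): not NE [P1→A gives 9>0; P2→Q gives 6>3]
(B,Q,X): not NE [P1→A gives 6>4]
(B,Q,Y): not NE [P3→X gives 3>0]
(B,R,X): not NE [P2→Q gives 8>4; P3→Y gives 5>2]
(B,R,Y): not NE [P1→C gives 9>5; P2→Q gives 6>2]
(C,P,X): not NE [P3→Y gives 5>3]
(C,P,Y): not NE [P1→A gives 9>8; P2→R gives 5>2]
(C,Q,X): not NE [P1→A gives 6>1; P3→Y gives 8>0]
(C,Q,Y): not NE [P1→B gives 7>5; P2→R gives 5>1]
(C,R,X): not NE [P1→B gives 6>0; P2→Q gives 6>3]
(C,R,Y): not NE [P3→X gives 10>9]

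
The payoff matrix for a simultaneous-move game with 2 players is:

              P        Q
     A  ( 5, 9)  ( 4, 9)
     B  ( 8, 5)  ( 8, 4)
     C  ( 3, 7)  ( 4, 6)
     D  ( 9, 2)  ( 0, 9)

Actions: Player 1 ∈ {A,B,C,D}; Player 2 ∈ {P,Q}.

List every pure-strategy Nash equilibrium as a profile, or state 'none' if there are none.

(A,P): not NE [P1→D gives 9>5]
(A,Q): not NE [P1→B gives 8>4]
(B,P): not NE [P1→D gives 9>8]
(B,Q): not NE [P2→P gives 5>4]
(C,P): not NE [P1→D gives 9>3]
(C,Q): not NE [P1→B gives 8>4; P2→P gives 7>6]
(D,P): not NE [P2→Q gives 9>2]
(D,Q): not NE [P1→B gives 8>0]

Equilibria: none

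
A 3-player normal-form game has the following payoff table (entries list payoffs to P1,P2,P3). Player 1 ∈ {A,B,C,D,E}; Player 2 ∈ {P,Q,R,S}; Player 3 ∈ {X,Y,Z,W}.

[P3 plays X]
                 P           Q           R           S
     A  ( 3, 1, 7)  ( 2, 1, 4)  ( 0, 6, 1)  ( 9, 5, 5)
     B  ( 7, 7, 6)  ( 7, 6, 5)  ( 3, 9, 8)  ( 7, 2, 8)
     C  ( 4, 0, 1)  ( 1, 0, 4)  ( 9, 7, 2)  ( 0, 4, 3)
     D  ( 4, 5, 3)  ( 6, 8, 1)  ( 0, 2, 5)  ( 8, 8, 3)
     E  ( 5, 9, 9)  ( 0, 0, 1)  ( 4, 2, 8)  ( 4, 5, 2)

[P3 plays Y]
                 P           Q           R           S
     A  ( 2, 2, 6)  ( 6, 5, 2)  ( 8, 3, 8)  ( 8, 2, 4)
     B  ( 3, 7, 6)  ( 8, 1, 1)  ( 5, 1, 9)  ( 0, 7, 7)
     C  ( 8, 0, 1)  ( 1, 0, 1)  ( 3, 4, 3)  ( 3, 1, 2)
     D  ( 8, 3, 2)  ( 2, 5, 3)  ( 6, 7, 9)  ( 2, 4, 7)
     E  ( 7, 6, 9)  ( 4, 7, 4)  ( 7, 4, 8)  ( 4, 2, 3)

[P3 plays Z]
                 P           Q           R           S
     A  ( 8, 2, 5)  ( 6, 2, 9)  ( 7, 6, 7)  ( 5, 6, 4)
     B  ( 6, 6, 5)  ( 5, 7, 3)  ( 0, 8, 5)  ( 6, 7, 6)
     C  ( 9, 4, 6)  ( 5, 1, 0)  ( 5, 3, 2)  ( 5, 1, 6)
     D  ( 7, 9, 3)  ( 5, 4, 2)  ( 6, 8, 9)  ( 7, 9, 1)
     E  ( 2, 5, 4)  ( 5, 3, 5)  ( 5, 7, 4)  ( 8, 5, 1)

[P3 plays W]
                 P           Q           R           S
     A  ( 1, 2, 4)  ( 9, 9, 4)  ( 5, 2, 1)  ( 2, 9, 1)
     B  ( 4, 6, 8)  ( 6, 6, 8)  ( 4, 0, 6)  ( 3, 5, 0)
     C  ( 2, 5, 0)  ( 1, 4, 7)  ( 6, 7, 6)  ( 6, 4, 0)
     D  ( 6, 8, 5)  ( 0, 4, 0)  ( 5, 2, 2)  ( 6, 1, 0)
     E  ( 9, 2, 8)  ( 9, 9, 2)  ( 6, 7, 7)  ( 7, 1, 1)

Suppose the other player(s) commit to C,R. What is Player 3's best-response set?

argmax u_3 = {W}

u_3(X vs C,R) = 2
u_3(Y vs C,R) = 3
u_3(Z vs C,R) = 2
u_3(W vs C,R) = 6
max payoff 6 at {W}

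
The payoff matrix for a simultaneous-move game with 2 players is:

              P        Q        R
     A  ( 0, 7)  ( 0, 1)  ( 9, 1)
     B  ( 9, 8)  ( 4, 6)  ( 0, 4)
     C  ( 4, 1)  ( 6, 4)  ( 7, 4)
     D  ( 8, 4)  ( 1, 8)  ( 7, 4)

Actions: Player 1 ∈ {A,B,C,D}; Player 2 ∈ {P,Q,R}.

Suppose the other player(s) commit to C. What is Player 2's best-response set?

BR_2 = {Q,R}

u_2(P vs C) = 1
u_2(Q vs C) = 4
u_2(R vs C) = 4
max payoff 4 at {Q,R}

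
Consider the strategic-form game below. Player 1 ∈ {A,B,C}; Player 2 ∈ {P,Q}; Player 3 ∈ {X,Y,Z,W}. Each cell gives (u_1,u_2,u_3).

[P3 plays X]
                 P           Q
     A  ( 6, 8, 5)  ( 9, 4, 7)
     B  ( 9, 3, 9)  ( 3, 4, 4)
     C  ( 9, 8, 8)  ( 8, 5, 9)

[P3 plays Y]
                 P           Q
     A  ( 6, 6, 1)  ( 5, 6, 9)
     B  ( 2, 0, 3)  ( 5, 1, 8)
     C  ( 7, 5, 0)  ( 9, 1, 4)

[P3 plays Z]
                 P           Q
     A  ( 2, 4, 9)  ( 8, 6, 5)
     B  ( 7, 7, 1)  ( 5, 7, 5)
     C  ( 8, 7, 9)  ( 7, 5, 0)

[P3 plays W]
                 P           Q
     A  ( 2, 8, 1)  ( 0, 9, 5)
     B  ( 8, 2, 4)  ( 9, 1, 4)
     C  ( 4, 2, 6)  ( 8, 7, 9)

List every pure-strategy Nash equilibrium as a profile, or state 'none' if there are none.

Nash profiles: (C,P,Z)

(A,P,X): not NE [P1→C gives 9>6; P3→Z gives 9>5]
(A,P,Y): not NE [P1→C gives 7>6; P3→Z gives 9>1]
(A,P,Z): not NE [P1→C gives 8>2; P2→Q gives 6>4]
(A,P,W): not NE [P1→B gives 8>2; P2→Q gives 9>8; P3→Z gives 9>1]
(A,Q,X): not NE [P2→P gives 8>4; P3→Y gives 9>7]
(A,Q,Y): not NE [P1→C gives 9>5]
(A,Q,Z): not NE [P3→Y gives 9>5]
(A,Q,W): not NE [P1→B gives 9>0; P3→Y gives 9>5]
(B,P,X): not NE [P2→Q gives 4>3]
(B,P,Y): not NE [P1→C gives 7>2; P2→Q gives 1>0; P3→X gives 9>3]
(B,P,Z): not NE [P1→C gives 8>7; P3→X gives 9>1]
(B,P,W): not NE [P3→X gives 9>4]
(B,Q,X): not NE [P1→A gives 9>3; P3→Y gives 8>4]
(B,Q,Y): not NE [P1→C gives 9>5]
(B,Q,Z): not NE [P1→A gives 8>5; P3→Y gives 8>5]
(B,Q,W): not NE [P2→P gives 2>1; P3→Y gives 8>4]
(C,P,X): not NE [P3→Z gives 9>8]
(C,P,Y): not NE [P3→Z gives 9>0]
(C,P,Z): NE
(C,P,W): not NE [P1→B gives 8>4; P2→Q gives 7>2; P3→Z gives 9>6]
(C,Q,X): not NE [P1→A gives 9>8; P2→P gives 8>5]
(C,Q,Y): not NE [P2→P gives 5>1; P3→W gives 9>4]
(C,Q,Z): not NE [P1→A gives 8>7; P2→P gives 7>5; P3→W gives 9>0]
(C,Q,W): not NE [P1→B gives 9>8]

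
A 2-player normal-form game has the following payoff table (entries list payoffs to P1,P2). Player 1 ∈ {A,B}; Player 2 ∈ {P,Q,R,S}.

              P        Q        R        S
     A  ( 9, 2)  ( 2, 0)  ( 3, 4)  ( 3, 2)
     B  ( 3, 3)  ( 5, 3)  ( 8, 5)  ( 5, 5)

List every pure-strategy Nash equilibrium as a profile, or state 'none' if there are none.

(A,P): not NE [P2→R gives 4>2]
(A,Q): not NE [P1→B gives 5>2; P2→R gives 4>0]
(A,R): not NE [P1→B gives 8>3]
(A,S): not NE [P1→B gives 5>3; P2→R gives 4>2]
(B,P): not NE [P1→A gives 9>3; P2→S gives 5>3]
(B,Q): not NE [P2→S gives 5>3]
(B,R): NE
(B,S): NE

PSNE = {(B,R), (B,S)}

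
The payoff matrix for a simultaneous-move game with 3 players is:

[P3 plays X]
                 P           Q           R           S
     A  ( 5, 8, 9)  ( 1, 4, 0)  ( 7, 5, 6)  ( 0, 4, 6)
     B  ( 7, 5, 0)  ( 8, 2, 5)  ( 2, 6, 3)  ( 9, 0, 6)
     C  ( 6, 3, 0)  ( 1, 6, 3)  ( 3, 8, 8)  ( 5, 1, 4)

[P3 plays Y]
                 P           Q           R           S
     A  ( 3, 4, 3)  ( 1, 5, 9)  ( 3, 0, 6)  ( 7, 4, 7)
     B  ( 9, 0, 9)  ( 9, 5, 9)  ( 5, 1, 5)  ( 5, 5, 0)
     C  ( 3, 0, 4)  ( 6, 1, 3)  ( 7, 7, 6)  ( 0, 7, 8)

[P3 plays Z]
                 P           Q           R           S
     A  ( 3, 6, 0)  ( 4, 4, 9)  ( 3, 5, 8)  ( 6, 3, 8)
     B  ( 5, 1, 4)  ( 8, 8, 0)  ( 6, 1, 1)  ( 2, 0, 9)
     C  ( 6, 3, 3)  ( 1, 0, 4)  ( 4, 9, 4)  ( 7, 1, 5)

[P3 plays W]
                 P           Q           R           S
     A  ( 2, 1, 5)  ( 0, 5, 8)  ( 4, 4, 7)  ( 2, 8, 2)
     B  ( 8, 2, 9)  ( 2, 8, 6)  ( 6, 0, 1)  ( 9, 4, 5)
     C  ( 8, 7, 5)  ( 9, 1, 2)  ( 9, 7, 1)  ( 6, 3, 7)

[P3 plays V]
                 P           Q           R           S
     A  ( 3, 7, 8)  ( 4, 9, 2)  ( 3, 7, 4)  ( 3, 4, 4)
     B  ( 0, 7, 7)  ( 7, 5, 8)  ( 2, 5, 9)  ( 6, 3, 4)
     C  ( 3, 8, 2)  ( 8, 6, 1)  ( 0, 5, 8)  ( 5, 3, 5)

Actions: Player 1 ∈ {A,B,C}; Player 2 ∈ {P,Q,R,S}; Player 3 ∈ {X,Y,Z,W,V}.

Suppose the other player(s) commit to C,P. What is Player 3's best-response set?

u_3(X vs C,P) = 0
u_3(Y vs C,P) = 4
u_3(Z vs C,P) = 3
u_3(W vs C,P) = 5
u_3(V vs C,P) = 2
max payoff 5 at {W}

P3 best: {W}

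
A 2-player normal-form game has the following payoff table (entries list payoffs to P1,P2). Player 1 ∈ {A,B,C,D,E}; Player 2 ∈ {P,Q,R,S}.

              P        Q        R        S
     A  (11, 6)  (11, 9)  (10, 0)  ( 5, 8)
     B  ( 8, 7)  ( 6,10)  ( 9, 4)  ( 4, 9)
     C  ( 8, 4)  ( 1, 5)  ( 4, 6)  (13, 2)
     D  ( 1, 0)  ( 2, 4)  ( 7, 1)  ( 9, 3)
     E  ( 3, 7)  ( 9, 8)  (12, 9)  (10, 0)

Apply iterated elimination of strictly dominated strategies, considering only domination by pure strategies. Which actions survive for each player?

P1 drop B (A beats it: P:11>8 Q:11>6 R:10>9 S:5>4)
P1 drop D (E beats it: P:3>1 Q:9>2 R:12>7 S:10>9)
P2 drop P (Q beats it: A:9>6 C:5>4 E:8>7)
P2 drop S (Q beats it: A:9>8 C:5>2 E:8>0)
P1 drop C (A beats it: Q:11>1 R:10>4)
P1→{A,E} P2→{Q,R}

Remaining: P1:{A,E} P2:{Q,R}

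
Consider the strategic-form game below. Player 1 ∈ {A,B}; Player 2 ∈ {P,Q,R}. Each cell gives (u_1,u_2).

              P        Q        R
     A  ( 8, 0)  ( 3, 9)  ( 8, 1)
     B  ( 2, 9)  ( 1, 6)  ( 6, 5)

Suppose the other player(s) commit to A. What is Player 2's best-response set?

BR_2 = {Q}

u_2(P vs A) = 0
u_2(Q vs A) = 9
u_2(R vs A) = 1
max payoff 9 at {Q}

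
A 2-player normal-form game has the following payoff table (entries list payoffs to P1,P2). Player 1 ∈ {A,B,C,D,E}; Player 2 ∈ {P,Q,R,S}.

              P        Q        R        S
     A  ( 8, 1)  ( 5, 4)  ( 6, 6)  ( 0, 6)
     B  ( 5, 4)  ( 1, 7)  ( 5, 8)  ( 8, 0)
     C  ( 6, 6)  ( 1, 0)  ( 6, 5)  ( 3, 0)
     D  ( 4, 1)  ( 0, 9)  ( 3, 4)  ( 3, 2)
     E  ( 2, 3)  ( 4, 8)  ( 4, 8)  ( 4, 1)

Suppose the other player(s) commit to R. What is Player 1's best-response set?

u_1(A vs R) = 6
u_1(B vs R) = 5
u_1(C vs R) = 6
u_1(D vs R) = 3
u_1(E vs R) = 4
max payoff 6 at {A,C}

argmax u_1 = {A,C}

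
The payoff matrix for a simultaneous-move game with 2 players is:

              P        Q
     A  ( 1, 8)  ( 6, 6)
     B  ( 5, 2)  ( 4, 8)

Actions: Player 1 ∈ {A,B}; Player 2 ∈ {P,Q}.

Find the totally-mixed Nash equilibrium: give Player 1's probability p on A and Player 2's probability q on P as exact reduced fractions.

P1 mixes 3/4 on A; P2 mixes 1/3 on P

P1 indiff ⇒ q·1+(1-q)·6 = q·5+(1-q)·4 ⇒ q(-4) = (1-q)(-2) ⇒ q = 1/3
P2 indiff ⇒ p·8+(1-p)·2 = p·6+(1-p)·8 ⇒ p(2) = (1-p)(6) ⇒ p = 3/4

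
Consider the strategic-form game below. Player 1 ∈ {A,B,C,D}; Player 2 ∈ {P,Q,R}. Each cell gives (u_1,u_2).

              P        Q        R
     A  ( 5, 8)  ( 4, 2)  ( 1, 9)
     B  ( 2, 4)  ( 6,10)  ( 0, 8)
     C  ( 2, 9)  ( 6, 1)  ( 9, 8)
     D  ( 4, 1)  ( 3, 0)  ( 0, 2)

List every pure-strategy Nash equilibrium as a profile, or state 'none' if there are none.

(A,P): not NE [P2→R gives 9>8]
(A,Q): not NE [P1→C gives 6>4; P2→R gives 9>2]
(A,R): not NE [P1→C gives 9>1]
(B,P): not NE [P1→A gives 5>2; P2→Q gives 10>4]
(B,Q): NE
(B,R): not NE [P1→C gives 9>0; P2→Q gives 10>8]
(C,P): not NE [P1→A gives 5>2]
(C,Q): not NE [P2→P gives 9>1]
(C,R): not NE [P2→P gives 9>8]
(D,P): not NE [P1→A gives 5>4; P2→R gives 2>1]
(D,Q): not NE [P1→C gives 6>3; P2→R gives 2>0]
(D,R): not NE [P1→C gives 9>0]

NE set: (B,Q)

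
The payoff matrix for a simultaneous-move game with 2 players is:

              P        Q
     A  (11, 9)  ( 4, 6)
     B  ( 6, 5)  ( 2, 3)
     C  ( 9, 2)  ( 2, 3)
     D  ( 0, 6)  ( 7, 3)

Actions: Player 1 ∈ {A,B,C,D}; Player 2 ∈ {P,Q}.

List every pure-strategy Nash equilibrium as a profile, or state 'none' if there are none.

NE set: (A,P)

(A,P): NE
(A,Q): not NE [P1→D gives 7>4; P2→P gives 9>6]
(B,P): not NE [P1→A gives 11>6]
(B,Q): not NE [P1→D gives 7>2; P2→P gives 5>3]
(C,P): not NE [P1→A gives 11>9; P2→Q gives 3>2]
(C,Q): not NE [P1→D gives 7>2]
(D,P): not NE [P1→A gives 11>0]
(D,Q): not NE [P2→P gives 6>3]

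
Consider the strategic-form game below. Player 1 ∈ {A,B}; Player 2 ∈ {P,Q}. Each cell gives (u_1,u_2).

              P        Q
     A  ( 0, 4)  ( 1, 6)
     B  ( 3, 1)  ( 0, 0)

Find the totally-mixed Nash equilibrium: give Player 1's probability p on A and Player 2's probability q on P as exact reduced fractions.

p=1/3, q=1/4

P1 indiff ⇒ q·0+(1-q)·1 = q·3+(1-q)·0 ⇒ q(-3) = (1-q)(-1) ⇒ q = 1/4
P2 indiff ⇒ p·4+(1-p)·1 = p·6+(1-p)·0 ⇒ p(-2) = (1-p)(-1) ⇒ p = 1/3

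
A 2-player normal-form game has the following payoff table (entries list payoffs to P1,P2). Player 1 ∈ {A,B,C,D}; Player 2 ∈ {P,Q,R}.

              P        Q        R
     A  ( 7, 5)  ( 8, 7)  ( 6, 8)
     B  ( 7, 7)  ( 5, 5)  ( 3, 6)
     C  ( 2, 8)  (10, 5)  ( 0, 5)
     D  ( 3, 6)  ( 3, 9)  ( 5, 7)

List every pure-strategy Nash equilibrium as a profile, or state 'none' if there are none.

(A,P): not NE [P2→R gives 8>5]
(A,Q): not NE [P1→C gives 10>8; P2→R gives 8>7]
(A,R): NE
(B,P): NE
(B,Q): not NE [P1→C gives 10>5; P2→P gives 7>5]
(B,R): not NE [P1→A gives 6>3; P2→P gives 7>6]
(C,P): not NE [P1→B gives 7>2]
(C,Q): not NE [P2→P gives 8>5]
(C,R): not NE [P1→A gives 6>0; P2→P gives 8>5]
(D,P): not NE [P1→B gives 7>3; P2→Q gives 9>6]
(D,Q): not NE [P1→C gives 10>3]
(D,R): not NE [P1→A gives 6>5; P2→Q gives 9>7]

Nash profiles: (A,R), (B,P)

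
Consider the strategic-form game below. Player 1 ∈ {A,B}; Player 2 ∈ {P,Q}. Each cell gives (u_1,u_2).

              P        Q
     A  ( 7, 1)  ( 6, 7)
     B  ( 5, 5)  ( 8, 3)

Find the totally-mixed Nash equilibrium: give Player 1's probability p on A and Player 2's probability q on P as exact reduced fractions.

p=1/4, q=1/2

P1 indiff ⇒ q·7+(1-q)·6 = q·5+(1-q)·8 ⇒ q(2) = (1-q)(2) ⇒ q = 1/2
P2 indiff ⇒ p·1+(1-p)·5 = p·7+(1-p)·3 ⇒ p(-6) = (1-p)(-2) ⇒ p = 1/4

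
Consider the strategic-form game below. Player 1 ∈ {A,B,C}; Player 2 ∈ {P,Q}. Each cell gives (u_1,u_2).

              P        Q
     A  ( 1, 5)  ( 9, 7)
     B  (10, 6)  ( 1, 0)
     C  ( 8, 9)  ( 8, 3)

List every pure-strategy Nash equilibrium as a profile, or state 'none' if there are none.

Nash profiles: (A,Q), (B,P)

(A,P): not NE [P1→B gives 10>1; P2→Q gives 7>5]
(A,Q): NE
(B,P): NE
(B,Q): not NE [P1→A gives 9>1; P2→P gives 6>0]
(C,P): not NE [P1→B gives 10>8]
(C,Q): not NE [P1→A gives 9>8; P2→P gives 9>3]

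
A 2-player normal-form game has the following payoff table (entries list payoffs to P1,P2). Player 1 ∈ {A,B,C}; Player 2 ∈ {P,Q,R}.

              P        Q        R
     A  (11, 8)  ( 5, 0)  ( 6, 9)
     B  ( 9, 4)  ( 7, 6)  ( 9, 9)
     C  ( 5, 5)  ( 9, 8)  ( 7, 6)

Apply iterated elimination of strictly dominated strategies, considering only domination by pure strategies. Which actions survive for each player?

Remaining: P1:{B,C} P2:{Q,R}

P2 drop P (R beats it: A:9>8 B:9>4 C:6>5)
P1 drop A (B beats it: Q:7>5 R:9>6)
P1→{B,C} P2→{Q,R}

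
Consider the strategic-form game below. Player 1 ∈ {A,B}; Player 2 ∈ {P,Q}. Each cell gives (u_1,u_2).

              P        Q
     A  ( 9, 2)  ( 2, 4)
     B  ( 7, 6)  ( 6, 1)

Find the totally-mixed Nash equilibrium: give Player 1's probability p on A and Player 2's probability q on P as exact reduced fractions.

P1 indiff ⇒ q·9+(1-q)·2 = q·7+(1-q)·6 ⇒ q(2) = (1-q)(4) ⇒ q = 2/3
P2 indiff ⇒ p·2+(1-p)·6 = p·4+(1-p)·1 ⇒ p(-2) = (1-p)(-5) ⇒ p = 5/7

P1 mixes 5/7 on A; P2 mixes 2/3 on P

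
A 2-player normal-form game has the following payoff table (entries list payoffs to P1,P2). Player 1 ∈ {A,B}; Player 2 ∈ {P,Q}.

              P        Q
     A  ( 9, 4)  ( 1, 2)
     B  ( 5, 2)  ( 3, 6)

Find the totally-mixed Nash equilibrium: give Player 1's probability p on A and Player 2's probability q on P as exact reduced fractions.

P1 indiff ⇒ q·9+(1-q)·1 = q·5+(1-q)·3 ⇒ q(4) = (1-q)(2) ⇒ q = 1/3
P2 indiff ⇒ p·4+(1-p)·2 = p·2+(1-p)·6 ⇒ p(2) = (1-p)(4) ⇒ p = 2/3

P1 mixes 2/3 on A; P2 mixes 1/3 on P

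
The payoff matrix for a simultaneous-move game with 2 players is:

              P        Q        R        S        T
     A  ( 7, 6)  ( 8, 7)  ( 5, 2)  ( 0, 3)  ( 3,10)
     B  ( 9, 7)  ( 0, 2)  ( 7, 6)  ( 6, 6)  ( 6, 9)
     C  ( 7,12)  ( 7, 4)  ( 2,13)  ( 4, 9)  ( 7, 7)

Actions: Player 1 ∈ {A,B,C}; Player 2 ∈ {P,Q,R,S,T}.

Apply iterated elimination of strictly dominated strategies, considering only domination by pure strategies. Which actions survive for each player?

IESDS → P1:{B,C} P2:{P,R,T}

P2 drop Q (T beats it: A:10>7 B:9>2 C:7>4)
P1 drop A (B beats it: P:9>7 R:7>5 S:6>0 T:6>3)
P2 drop S (P beats it: B:7>6 C:12>9)
P1→{B,C} P2→{P,R,T}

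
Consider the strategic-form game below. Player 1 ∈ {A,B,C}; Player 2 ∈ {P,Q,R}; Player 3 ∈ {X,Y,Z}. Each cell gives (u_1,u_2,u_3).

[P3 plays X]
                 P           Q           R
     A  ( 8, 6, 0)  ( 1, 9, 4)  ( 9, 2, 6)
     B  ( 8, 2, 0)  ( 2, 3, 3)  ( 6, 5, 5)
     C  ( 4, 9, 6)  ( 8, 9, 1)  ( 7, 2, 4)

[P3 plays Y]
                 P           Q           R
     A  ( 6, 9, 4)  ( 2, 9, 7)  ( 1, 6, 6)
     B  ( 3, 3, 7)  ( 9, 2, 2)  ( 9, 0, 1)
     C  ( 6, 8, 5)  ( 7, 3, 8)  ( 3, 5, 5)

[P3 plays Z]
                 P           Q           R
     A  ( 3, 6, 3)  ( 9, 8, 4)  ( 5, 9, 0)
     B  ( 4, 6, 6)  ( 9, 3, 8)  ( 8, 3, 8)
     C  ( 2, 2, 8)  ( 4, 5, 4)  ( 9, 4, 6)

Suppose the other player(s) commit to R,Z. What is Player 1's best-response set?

argmax u_1 = {C}

u_1(A vs R,Z) = 5
u_1(B vs R,Z) = 8
u_1(C vs R,Z) = 9
max payoff 9 at {C}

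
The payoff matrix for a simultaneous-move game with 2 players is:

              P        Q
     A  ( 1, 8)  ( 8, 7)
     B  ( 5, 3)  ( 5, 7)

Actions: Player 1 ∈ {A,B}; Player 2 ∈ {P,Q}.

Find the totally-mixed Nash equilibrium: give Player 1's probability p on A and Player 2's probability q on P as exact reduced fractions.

P1 indiff ⇒ q·1+(1-q)·8 = q·5+(1-q)·5 ⇒ q(-4) = (1-q)(-3) ⇒ q = 3/7
P2 indiff ⇒ p·8+(1-p)·3 = p·7+(1-p)·7 ⇒ p(1) = (1-p)(4) ⇒ p = 4/5

(p,q) = (4/5, 3/7)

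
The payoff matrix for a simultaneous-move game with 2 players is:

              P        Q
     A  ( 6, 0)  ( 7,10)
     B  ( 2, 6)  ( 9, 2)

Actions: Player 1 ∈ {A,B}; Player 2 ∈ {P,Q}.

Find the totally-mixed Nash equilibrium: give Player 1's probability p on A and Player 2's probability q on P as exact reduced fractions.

P1 mixes 2/7 on A; P2 mixes 1/3 on P

P1 indiff ⇒ q·6+(1-q)·7 = q·2+(1-q)·9 ⇒ q(4) = (1-q)(2) ⇒ q = 1/3
P2 indiff ⇒ p·0+(1-p)·6 = p·10+(1-p)·2 ⇒ p(-10) = (1-p)(-4) ⇒ p = 2/7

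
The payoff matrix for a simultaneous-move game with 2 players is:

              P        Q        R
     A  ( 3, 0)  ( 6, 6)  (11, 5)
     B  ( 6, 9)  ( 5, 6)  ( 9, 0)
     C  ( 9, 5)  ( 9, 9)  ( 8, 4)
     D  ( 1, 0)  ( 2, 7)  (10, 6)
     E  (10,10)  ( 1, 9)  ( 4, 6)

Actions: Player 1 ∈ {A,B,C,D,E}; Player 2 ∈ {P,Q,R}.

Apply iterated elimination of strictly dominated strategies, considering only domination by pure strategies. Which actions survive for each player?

Remaining: P1:{C,E} P2:{P,Q}

P1 drop D (A beats it: P:3>1 Q:6>2 R:11>10)
P2 drop R (Q beats it: A:6>5 B:6>0 C:9>4 E:9>6)
P1 drop A (C beats it: P:9>3 Q:9>6)
P1 drop B (C beats it: P:9>6 Q:9>5)
P1→{C,E} P2→{P,Q}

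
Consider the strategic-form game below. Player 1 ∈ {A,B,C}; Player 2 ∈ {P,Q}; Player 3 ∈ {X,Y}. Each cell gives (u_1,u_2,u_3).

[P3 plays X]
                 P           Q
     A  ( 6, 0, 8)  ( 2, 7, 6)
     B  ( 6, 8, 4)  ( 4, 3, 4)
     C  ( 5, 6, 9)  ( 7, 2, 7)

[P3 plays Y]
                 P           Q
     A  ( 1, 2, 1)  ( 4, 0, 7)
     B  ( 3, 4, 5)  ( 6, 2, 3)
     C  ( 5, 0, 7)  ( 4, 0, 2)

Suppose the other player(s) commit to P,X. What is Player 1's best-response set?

u_1(A vs P,X) = 6
u_1(B vs P,X) = 6
u_1(C vs P,X) = 5
max payoff 6 at {A,B}

argmax u_1 = {A,B}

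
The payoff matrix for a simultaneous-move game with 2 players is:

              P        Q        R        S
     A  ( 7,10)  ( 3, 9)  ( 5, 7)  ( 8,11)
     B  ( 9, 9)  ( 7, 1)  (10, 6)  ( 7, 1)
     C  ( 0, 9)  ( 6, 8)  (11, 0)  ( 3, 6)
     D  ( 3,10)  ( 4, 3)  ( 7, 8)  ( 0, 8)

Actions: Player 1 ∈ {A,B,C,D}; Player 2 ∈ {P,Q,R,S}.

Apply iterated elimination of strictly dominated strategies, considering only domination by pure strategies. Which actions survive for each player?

Remaining: P1:{A,B} P2:{P,S}

P1 drop D (B beats it: P:9>3 Q:7>4 R:10>7 S:7>0)
P2 drop Q (P beats it: A:10>9 B:9>1 C:9>8)
P2 drop R (P beats it: A:10>7 B:9>6 C:9>0)
P1 drop C (A beats it: P:7>0 S:8>3)
P1→{A,B} P2→{P,S}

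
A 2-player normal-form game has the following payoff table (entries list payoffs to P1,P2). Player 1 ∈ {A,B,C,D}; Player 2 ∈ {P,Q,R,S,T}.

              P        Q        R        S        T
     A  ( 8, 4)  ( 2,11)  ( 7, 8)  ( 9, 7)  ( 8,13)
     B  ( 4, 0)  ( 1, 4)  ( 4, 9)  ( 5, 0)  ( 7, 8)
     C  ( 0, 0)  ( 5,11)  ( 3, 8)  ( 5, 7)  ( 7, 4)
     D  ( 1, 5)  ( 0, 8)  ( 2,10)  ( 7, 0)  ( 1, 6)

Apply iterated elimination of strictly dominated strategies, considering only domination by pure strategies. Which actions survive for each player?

P1 drop B (A beats it: P:8>4 Q:2>1 R:7>4 S:9>5 T:8>7)
P1 drop D (A beats it: P:8>1 Q:2>0 R:7>2 S:9>7 T:8>1)
P2 drop P (Q beats it: A:11>4 C:11>0)
P2 drop R (Q beats it: A:11>8 C:11>8)
P2 drop S (Q beats it: A:11>7 C:11>7)
P1→{A,C} P2→{Q,T}

Remaining: P1:{A,C} P2:{Q,T}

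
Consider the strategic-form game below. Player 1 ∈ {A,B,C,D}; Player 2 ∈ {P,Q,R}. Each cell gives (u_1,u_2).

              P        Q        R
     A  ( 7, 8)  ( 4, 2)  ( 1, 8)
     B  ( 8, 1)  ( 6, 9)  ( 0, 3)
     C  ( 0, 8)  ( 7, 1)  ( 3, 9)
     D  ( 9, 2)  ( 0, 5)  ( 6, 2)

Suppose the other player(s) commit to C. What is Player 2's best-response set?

u_2(P vs C) = 8
u_2(Q vs C) = 1
u_2(R vs C) = 9
max payoff 9 at {R}

argmax u_2 = {R}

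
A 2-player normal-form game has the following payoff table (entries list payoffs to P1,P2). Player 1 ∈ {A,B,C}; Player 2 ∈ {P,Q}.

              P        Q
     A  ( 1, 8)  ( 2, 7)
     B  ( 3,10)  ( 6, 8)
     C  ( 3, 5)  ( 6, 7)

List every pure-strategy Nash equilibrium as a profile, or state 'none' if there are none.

NE set: (B,P), (C,Q)

(A,P): not NE [P1→C gives 3>1]
(A,Q): not NE [P1→C gives 6>2; P2→P gives 8>7]
(B,P): NE
(B,Q): not NE [P2→P gives 10>8]
(C,P): not NE [P2→Q gives 7>5]
(C,Q): NE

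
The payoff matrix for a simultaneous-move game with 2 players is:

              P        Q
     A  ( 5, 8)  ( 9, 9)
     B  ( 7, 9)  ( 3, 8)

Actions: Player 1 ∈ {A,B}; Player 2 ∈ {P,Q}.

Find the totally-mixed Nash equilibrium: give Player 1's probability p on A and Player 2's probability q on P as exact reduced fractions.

p=1/2, q=3/4

P1 indiff ⇒ q·5+(1-q)·9 = q·7+(1-q)·3 ⇒ q(-2) = (1-q)(-6) ⇒ q = 3/4
P2 indiff ⇒ p·8+(1-p)·9 = p·9+(1-p)·8 ⇒ p(-1) = (1-p)(-1) ⇒ p = 1/2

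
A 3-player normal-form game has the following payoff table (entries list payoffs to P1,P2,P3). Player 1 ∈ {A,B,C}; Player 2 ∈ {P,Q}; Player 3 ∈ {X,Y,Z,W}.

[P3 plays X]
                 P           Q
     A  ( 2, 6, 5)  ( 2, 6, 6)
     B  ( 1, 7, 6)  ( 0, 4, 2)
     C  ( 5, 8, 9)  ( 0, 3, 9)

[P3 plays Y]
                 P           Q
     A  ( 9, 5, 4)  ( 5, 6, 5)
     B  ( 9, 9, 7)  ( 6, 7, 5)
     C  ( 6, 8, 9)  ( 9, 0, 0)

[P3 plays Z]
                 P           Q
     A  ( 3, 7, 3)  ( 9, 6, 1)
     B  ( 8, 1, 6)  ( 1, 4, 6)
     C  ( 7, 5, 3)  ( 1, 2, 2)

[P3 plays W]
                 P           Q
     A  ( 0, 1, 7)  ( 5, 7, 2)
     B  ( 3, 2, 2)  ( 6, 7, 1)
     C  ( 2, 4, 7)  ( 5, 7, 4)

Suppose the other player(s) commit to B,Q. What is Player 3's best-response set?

argmax u_3 = {Z}

u_3(X vs B,Q) = 2
u_3(Y vs B,Q) = 5
u_3(Z vs B,Q) = 6
u_3(W vs B,Q) = 1
max payoff 6 at {Z}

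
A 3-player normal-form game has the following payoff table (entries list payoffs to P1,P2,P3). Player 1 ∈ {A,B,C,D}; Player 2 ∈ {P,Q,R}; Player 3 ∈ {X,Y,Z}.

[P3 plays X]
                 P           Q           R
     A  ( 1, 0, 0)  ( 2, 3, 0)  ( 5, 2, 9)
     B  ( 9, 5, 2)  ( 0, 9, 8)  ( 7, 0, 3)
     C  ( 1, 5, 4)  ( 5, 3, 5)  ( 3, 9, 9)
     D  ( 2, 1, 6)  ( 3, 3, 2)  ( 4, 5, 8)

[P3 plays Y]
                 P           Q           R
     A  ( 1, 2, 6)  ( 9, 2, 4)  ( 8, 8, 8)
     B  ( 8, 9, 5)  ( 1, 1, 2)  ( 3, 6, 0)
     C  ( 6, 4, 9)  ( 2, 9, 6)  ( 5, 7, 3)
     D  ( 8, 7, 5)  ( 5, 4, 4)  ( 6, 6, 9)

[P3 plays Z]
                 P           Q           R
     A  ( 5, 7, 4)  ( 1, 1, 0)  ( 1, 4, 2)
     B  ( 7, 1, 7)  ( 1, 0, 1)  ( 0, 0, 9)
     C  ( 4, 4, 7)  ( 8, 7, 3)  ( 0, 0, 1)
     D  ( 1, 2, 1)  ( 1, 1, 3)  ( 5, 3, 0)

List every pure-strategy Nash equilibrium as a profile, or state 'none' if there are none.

(A,P,X): not NE [P1→B gives 9>1; P2→Q gives 3>0; P3→Y gives 6>0]
(A,P,Y): not NE [P1→D gives 8>1; P2→R gives 8>2]
(A,P,Z): not NE [P1→B gives 7>5; P3→Y gives 6>4]
(A,Q,X): not NE [P1→C gives 5>2; P3→Y gives 4>0]
(A,Q,Y): not NE [P2→R gives 8>2]
(A,Q,Z): not NE [P1→C gives 8>1; P2→P gives 7>1; P3→Y gives 4>0]
(A,R,X): not NE [P1→B gives 7>5; P2→Q gives 3>2]
(A,R,Y): not NE [P3→X gives 9>8]
(A,R,Z): not NE [P1→D gives 5>1; P2→P gives 7>4; P3→X gives 9>2]
(B,P,X): not NE [P2→Q gives 9>5; P3→Z gives 7>2]
(B,P,Y): not NE [P3→Z gives 7>5]
(B,P,Z): NE
(B,Q,X): not NE [P1→C gives 5>0]
(B,Q,Y): not NE [P1→A gives 9>1; P2→P gives 9>1; P3→X gives 8>2]
(B,Q,Z): not NE [P1→C gives 8>1; P2→P gives 1>0; P3→X gives 8>1]
(B,R,X): not NE [P2→Q gives 9>0; P3→Z gives 9>3]
(B,R,Y): not NE [P1→A gives 8>3; P2→P gives 9>6; P3→Z gives 9>0]
(B,R,Z): not NE [P1→D gives 5>0; P2→P gives 1>0]
(C,P,X): not NE [P1→B gives 9>1; P2→R gives 9>5; P3→Y gives 9>4]
(C,P,Y): not NE [P1→D gives 8>6; P2→Q gives 9>4]
(C,P,Z): not NE [P1→B gives 7>4; P2→Q gives 7>4; P3→Y gives 9>7]
(C,Q,X): not NE [P2→R gives 9>3; P3→Y gives 6>5]
(C,Q,Y): not NE [P1→A gives 9>2]
(C,Q,Z): not NE [P3→Y gives 6>3]
(C,R,X): not NE [P1→B gives 7>3]
(C,R,Y): not NE [P1→A gives 8>5; P2→Q gives 9>7; P3→X gives 9>3]
(C,R,Z): not NE [P1→D gives 5>0; P2→Q gives 7>0; P3→X gives 9>1]
(D,P,X): not NE [P1→B gives 9>2; P2→R gives 5>1]
(D,P,Y): not NE [P3→X gives 6>5]
(D,P,Z): not NE [P1→B gives 7>1; P2→R gives 3>2; P3→X gives 6>1]
(D,Q,X): not NE [P1→C gives 5>3; P2→R gives 5>3; P3→Y gives 4>2]
(D,Q,Y): not NE [P1→A gives 9>5; P2→P gives 7>4]
(D,Q,Z): not NE [P1→C gives 8>1; P2→R gives 3>1; P3→Y gives 4>3]
(D,R,X): not NE [P1→B gives 7>4; P3→Y gives 9>8]
(D,R,Y): not NE [P1→A gives 8>6; P2→P gives 7>6]
(D,R,Z): not NE [P3→Y gives 9>0]

NE set: (B,P,Z)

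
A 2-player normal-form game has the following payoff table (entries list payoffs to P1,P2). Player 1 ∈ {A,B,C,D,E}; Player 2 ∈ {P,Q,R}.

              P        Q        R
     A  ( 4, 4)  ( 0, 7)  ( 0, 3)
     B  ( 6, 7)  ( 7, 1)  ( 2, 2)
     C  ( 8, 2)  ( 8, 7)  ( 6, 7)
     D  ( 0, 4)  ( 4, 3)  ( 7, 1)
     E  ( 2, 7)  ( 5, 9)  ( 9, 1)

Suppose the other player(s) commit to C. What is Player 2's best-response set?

u_2(P vs C) = 2
u_2(Q vs C) = 7
u_2(R vs C) = 7
max payoff 7 at {Q,R}

BR_2 = {Q,R}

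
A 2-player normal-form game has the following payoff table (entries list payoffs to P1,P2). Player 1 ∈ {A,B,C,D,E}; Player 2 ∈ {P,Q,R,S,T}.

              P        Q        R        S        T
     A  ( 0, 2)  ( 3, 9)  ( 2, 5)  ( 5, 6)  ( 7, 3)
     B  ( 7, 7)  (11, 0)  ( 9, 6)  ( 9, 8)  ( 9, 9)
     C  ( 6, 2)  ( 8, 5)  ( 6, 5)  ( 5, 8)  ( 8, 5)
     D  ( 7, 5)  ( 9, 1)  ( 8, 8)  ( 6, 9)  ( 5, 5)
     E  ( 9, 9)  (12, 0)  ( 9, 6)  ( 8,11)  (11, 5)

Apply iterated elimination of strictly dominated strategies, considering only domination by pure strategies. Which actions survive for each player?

P1 drop A (B beats it: P:7>0 Q:11>3 R:9>2 S:9>5 T:9>7)
P1 drop C (B beats it: P:7>6 Q:11>8 R:9>6 S:9>5 T:9>8)
P1 drop D (E beats it: P:9>7 Q:12>9 R:9>8 S:8>6 T:11>5)
P2 drop P (S beats it: B:8>7 E:11>9)
P2 drop Q (R beats it: B:6>0 E:6>0)
P2 drop R (S beats it: B:8>6 E:11>6)
P1→{B,E} P2→{S,T}

IESDS → P1:{B,E} P2:{S,T}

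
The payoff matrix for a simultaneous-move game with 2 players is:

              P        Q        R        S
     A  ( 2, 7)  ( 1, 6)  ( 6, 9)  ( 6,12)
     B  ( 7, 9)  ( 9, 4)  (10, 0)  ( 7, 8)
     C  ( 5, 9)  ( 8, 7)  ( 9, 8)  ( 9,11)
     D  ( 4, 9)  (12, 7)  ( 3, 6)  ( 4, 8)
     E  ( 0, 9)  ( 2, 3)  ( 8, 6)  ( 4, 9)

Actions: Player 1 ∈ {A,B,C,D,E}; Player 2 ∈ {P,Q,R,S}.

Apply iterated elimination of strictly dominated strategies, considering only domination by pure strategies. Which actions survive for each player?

P1 drop A (B beats it: P:7>2 Q:9>1 R:10>6 S:7>6)
P1 drop E (B beats it: P:7>0 Q:9>2 R:10>8 S:7>4)
P2 drop Q (P beats it: B:9>4 C:9>7 D:9>7)
P1 drop D (B beats it: P:7>4 R:10>3 S:7>4)
P2 drop R (P beats it: B:9>0 C:9>8)
P1→{B,C} P2→{P,S}

Survivors P1:{B,C} P2:{P,S}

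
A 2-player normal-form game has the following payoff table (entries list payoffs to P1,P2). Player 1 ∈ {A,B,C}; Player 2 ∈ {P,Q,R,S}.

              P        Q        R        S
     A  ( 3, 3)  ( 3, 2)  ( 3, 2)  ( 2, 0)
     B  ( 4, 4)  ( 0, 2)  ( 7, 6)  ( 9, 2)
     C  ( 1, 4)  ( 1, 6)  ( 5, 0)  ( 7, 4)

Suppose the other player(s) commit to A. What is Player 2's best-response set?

u_2(P vs A) = 3
u_2(Q vs A) = 2
u_2(R vs A) = 2
u_2(S vs A) = 0
max payoff 3 at {P}

argmax u_2 = {P}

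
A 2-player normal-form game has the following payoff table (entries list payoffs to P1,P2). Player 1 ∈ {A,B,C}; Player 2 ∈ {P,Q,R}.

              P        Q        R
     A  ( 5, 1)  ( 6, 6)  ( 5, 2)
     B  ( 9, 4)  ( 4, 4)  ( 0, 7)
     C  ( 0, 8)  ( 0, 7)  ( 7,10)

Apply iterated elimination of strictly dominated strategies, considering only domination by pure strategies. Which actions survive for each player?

P2 drop P (R beats it: A:2>1 B:7>4 C:10>8)
P1 drop B (A beats it: Q:6>4 R:5>0)
P1→{A,C} P2→{Q,R}

Remaining: P1:{A,C} P2:{Q,R}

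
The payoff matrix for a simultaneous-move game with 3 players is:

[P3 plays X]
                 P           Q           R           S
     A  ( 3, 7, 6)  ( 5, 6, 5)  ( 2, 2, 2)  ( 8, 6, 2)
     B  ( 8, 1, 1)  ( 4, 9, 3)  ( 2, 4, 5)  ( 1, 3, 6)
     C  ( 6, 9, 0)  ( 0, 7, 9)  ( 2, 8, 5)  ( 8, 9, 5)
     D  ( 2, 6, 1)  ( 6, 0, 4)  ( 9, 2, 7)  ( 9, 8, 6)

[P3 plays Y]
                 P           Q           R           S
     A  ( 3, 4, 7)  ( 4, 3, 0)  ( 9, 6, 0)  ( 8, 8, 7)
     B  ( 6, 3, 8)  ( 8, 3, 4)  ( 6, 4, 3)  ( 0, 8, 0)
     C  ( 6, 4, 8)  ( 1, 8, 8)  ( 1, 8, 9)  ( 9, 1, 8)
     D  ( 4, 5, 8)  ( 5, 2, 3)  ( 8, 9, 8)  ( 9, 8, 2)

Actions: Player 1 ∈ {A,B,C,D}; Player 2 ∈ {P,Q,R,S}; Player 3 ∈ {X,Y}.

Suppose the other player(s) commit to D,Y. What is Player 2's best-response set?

u_2(P vs D,Y) = 5
u_2(Q vs D,Y) = 2
u_2(R vs D,Y) = 9
u_2(S vs D,Y) = 8
max payoff 9 at {R}

P2 best: {R}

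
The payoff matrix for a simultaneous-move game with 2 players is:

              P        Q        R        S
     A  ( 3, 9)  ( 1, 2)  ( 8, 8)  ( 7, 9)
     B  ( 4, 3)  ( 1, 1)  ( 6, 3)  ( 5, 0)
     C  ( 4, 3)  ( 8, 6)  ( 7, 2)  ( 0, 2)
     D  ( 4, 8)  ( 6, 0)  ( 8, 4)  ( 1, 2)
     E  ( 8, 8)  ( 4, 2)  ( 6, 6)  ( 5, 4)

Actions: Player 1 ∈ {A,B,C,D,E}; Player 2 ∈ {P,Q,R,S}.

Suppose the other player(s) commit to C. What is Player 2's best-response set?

u_2(P vs C) = 3
u_2(Q vs C) = 6
u_2(R vs C) = 2
u_2(S vs C) = 2
max payoff 6 at {Q}

argmax u_2 = {Q}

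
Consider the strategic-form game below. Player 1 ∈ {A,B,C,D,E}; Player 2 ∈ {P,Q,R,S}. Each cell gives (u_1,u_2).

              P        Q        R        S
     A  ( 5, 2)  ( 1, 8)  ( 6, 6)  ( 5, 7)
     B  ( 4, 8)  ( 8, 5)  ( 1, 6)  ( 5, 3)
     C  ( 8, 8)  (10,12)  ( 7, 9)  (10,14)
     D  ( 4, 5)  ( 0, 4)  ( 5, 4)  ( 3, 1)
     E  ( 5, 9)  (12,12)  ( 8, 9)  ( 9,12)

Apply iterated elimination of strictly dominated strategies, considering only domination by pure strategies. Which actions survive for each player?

IESDS → P1:{C,E} P2:{Q,S}

P1 drop A (C beats it: P:8>5 Q:10>1 R:7>6 S:10>5)
P1 drop B (C beats it: P:8>4 Q:10>8 R:7>1 S:10>5)
P1 drop D (C beats it: P:8>4 Q:10>0 R:7>5 S:10>3)
P2 drop P (Q beats it: C:12>8 E:12>9)
P2 drop R (Q beats it: C:12>9 E:12>9)
P1→{C,E} P2→{Q,S}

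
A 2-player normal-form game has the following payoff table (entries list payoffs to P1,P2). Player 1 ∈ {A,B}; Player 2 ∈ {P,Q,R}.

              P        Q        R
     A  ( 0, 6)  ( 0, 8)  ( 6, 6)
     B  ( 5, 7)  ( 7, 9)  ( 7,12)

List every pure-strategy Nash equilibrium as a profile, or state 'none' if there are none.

(A,P): not NE [P1→B gives 5>0; P2→Q gives 8>6]
(A,Q): not NE [P1→B gives 7>0]
(A,R): not NE [P1→B gives 7>6; P2→Q gives 8>6]
(B,P): not NE [P2→R gives 12>7]
(B,Q): not NE [P2→R gives 12>9]
(B,R): NE

Nash profiles: (B,R)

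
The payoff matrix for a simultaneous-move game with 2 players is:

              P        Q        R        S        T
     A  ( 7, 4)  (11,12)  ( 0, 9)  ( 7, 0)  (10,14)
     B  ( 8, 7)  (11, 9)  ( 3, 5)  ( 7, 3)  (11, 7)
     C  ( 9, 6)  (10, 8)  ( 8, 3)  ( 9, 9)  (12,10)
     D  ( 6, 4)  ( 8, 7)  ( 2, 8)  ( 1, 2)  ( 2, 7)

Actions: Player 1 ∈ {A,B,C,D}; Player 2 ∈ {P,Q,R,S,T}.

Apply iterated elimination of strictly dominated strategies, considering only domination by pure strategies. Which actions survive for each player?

P1 drop D (B beats it: P:8>6 Q:11>8 R:3>2 S:7>1 T:11>2)
P2 drop P (Q beats it: A:12>4 B:9>7 C:8>6)
P2 drop R (Q beats it: A:12>9 B:9>5 C:8>3)
P2 drop S (T beats it: A:14>0 B:7>3 C:10>9)
P1→{A,B,C} P2→{Q,T}

Survivors P1:{A,B,C} P2:{Q,T}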